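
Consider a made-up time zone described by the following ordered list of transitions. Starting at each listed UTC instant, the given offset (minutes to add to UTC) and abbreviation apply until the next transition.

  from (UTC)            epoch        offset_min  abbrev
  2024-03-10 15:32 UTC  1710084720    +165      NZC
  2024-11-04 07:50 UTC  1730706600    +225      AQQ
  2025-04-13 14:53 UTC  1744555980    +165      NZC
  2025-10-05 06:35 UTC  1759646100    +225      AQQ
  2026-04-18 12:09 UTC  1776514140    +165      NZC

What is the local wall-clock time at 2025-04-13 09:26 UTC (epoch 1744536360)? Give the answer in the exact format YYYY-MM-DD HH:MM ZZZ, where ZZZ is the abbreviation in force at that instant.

Query: 2025-04-13 09:26 UTC
Rule 2/5 (AQQ, +03:45): 2024-11-04 07:50 UTC ≤ query < 2025-04-13 14:53 UTC
9·60 + 26 + 225 = 791 min
791 = 0·1440 + 791; 791 = 13·60 + 11 → 13:11, same day
→ 2025-04-13 13:11 AQQ

2025-04-13 13:11 AQQ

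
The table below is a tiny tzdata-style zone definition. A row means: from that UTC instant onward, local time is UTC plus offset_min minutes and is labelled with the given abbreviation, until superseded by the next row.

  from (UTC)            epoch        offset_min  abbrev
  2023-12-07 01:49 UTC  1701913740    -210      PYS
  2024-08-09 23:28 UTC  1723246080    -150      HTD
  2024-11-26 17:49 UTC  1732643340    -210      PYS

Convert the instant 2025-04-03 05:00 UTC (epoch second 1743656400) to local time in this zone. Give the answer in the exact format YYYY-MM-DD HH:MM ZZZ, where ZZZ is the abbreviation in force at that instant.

Query: 2025-04-03 05:00 UTC
Rule 3/3 (PYS, -03:30): 2024-11-26 17:49 UTC ≤ query < +∞
5·60 + 0 - 210 = 90 min
90 = 0·1440 + 90; 90 = 1·60 + 30 → 01:30, same day
→ 2025-04-03 01:30 PYS

2025-04-03 01:30 PYS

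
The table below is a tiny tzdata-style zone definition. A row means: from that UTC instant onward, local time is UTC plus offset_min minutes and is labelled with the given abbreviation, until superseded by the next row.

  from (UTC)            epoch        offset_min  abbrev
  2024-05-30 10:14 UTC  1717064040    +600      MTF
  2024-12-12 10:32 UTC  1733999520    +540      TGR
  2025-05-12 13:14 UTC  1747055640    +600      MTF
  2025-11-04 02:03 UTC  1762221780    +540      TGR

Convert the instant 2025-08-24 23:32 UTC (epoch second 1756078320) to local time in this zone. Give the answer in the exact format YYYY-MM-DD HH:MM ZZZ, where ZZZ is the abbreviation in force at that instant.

2025-08-25 09:32 MTF

Query: 2025-08-24 23:32 UTC
Rule 3/4 (MTF, +10:00): 2025-05-12 13:14 UTC ≤ query < 2025-11-04 02:03 UTC
23·60 + 32 + 600 = 2012 min
2012 = 1·1440 + 572; 572 = 9·60 + 32 → 09:32, 2025-08-24 + 1 day = 2025-08-25
→ 2025-08-25 09:32 MTF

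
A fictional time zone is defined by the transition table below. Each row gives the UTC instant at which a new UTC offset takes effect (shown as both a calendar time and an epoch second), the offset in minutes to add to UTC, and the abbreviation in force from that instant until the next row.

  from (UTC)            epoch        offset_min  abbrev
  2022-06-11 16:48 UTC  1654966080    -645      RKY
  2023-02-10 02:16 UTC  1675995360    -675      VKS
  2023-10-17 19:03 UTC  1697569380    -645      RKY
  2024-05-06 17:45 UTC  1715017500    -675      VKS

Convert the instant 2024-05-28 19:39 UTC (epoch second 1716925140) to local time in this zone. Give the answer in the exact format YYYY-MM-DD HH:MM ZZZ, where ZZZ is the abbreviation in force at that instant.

2024-05-28 08:24 VKS

Query: 2024-05-28 19:39 UTC
Rule 4/4 (VKS, -11:15): 2024-05-06 17:45 UTC ≤ query < +∞
19·60 + 39 - 675 = 504 min
504 = 0·1440 + 504; 504 = 8·60 + 24 → 08:24, same day
→ 2024-05-28 08:24 VKS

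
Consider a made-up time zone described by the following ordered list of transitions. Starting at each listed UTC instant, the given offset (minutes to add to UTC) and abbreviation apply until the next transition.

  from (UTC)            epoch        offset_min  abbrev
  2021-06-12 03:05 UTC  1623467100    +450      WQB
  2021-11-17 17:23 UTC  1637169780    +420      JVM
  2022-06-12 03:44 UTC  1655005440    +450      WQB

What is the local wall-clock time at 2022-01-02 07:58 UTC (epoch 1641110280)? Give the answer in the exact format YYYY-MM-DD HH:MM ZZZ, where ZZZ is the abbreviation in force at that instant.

2022-01-02 14:58 JVM

Query: 2022-01-02 07:58 UTC
Rule 2/3 (JVM, +07:00): 2021-11-17 17:23 UTC ≤ query < 2022-06-12 03:44 UTC
7·60 + 58 + 420 = 898 min
898 = 0·1440 + 898; 898 = 14·60 + 58 → 14:58, same day
→ 2022-01-02 14:58 JVM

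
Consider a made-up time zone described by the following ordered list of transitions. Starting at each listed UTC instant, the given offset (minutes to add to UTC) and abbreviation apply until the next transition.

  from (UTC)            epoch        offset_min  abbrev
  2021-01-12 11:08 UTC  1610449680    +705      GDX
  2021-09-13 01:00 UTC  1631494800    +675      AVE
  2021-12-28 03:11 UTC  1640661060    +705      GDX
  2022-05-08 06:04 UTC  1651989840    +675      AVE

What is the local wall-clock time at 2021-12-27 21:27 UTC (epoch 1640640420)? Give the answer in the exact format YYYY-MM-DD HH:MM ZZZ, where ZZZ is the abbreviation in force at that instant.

2021-12-28 08:42 AVE

Query: 2021-12-27 21:27 UTC
Rule 2/4 (AVE, +11:15): 2021-09-13 01:00 UTC ≤ query < 2021-12-28 03:11 UTC
21·60 + 27 + 675 = 1962 min
1962 = 1·1440 + 522; 522 = 8·60 + 42 → 08:42, 2021-12-27 + 1 day = 2021-12-28
→ 2021-12-28 08:42 AVE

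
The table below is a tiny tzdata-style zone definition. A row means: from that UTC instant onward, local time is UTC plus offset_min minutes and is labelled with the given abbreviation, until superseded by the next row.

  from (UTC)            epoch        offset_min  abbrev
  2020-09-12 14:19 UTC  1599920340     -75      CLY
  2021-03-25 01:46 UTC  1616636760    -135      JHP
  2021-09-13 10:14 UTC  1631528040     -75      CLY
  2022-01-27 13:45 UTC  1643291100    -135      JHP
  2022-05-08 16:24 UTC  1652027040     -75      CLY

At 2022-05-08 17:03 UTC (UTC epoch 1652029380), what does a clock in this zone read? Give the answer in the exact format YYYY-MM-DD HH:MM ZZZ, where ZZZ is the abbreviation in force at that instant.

2022-05-08 15:48 CLY

Query: 2022-05-08 17:03 UTC
Rule 5/5 (CLY, -01:15): 2022-05-08 16:24 UTC ≤ query < +∞
17·60 + 3 - 75 = 948 min
948 = 0·1440 + 948; 948 = 15·60 + 48 → 15:48, same day
→ 2022-05-08 15:48 CLY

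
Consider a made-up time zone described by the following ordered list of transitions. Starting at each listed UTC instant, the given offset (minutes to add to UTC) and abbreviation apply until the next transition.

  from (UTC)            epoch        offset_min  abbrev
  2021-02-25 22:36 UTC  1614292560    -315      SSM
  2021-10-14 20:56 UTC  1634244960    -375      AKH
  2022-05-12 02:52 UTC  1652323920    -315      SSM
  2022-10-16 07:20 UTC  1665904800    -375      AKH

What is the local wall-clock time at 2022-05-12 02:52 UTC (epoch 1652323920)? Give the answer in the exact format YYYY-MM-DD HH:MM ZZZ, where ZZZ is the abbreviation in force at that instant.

Query: 2022-05-12 02:52 UTC
Rule 3/4 (SSM, -05:15): 2022-05-12 02:52 UTC ≤ query < 2022-10-16 07:20 UTC
2·60 + 52 - 315 = -143 min
-143 = -1·1440 + 1297; 1297 = 21·60 + 37 → 21:37, 2022-05-12 - 1 day = 2022-05-11
→ 2022-05-11 21:37 SSM

2022-05-11 21:37 SSM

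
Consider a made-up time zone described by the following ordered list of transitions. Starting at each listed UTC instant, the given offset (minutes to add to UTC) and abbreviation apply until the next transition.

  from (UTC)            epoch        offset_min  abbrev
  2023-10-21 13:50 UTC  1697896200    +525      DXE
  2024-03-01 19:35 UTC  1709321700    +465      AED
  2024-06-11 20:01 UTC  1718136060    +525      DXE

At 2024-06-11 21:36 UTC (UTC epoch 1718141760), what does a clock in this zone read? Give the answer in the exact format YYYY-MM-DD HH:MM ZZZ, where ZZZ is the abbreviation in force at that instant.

Query: 2024-06-11 21:36 UTC
Rule 3/3 (DXE, +08:45): 2024-06-11 20:01 UTC ≤ query < +∞
21·60 + 36 + 525 = 1821 min
1821 = 1·1440 + 381; 381 = 6·60 + 21 → 06:21, 2024-06-11 + 1 day = 2024-06-12
→ 2024-06-12 06:21 DXE

2024-06-12 06:21 DXE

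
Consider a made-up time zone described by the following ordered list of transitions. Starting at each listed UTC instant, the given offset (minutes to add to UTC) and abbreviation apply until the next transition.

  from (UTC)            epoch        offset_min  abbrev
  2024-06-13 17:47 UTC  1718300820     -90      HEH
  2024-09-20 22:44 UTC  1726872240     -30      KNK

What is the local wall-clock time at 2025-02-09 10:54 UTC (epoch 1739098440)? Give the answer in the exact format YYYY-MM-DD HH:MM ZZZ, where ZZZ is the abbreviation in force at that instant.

2025-02-09 10:24 KNK

Query: 2025-02-09 10:54 UTC
Rule 2/2 (KNK, -00:30): 2024-09-20 22:44 UTC ≤ query < +∞
10·60 + 54 - 30 = 624 min
624 = 0·1440 + 624; 624 = 10·60 + 24 → 10:24, same day
→ 2025-02-09 10:24 KNK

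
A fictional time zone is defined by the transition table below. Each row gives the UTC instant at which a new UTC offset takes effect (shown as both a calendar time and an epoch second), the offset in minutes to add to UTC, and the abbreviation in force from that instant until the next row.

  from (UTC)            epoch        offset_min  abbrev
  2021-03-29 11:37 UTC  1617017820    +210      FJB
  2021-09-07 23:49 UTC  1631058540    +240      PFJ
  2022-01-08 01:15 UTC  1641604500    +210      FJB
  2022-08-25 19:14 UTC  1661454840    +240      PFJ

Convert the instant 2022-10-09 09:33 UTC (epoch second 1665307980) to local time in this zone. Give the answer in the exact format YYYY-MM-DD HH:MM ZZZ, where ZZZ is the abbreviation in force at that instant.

Query: 2022-10-09 09:33 UTC
Rule 4/4 (PFJ, +04:00): 2022-08-25 19:14 UTC ≤ query < +∞
9·60 + 33 + 240 = 813 min
813 = 0·1440 + 813; 813 = 13·60 + 33 → 13:33, same day
→ 2022-10-09 13:33 PFJ

2022-10-09 13:33 PFJ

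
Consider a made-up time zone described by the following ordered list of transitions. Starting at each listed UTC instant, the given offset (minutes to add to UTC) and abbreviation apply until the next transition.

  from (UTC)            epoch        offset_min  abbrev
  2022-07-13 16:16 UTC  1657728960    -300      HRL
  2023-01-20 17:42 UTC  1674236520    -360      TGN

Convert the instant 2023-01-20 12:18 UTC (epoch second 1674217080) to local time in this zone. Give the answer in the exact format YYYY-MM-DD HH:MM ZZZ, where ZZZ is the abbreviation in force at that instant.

Query: 2023-01-20 12:18 UTC
Rule 1/2 (HRL, -05:00): 2022-07-13 16:16 UTC ≤ query < 2023-01-20 17:42 UTC
12·60 + 18 - 300 = 438 min
438 = 0·1440 + 438; 438 = 7·60 + 18 → 07:18, same day
→ 2023-01-20 07:18 HRL

2023-01-20 07:18 HRL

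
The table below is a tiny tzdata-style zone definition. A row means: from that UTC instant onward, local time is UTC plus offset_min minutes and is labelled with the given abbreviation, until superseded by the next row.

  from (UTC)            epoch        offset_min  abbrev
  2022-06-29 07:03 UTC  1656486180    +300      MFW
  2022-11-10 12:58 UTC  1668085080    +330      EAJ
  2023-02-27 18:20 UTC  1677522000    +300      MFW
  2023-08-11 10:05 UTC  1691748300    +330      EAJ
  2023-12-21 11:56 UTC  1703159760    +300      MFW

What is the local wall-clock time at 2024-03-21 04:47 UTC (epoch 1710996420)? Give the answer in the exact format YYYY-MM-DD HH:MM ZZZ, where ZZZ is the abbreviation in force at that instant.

Query: 2024-03-21 04:47 UTC
Rule 5/5 (MFW, +05:00): 2023-12-21 11:56 UTC ≤ query < +∞
4·60 + 47 + 300 = 587 min
587 = 0·1440 + 587; 587 = 9·60 + 47 → 09:47, same day
→ 2024-03-21 09:47 MFW

2024-03-21 09:47 MFW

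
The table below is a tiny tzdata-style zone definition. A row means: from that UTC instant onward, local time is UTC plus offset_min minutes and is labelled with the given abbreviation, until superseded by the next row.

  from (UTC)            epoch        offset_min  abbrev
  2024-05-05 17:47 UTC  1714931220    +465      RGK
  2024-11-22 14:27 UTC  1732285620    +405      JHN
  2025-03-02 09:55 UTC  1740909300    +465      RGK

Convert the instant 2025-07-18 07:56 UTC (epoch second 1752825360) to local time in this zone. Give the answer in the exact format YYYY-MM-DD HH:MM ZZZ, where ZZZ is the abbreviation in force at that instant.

2025-07-18 15:41 RGK

Query: 2025-07-18 07:56 UTC
Rule 3/3 (RGK, +07:45): 2025-03-02 09:55 UTC ≤ query < +∞
7·60 + 56 + 465 = 941 min
941 = 0·1440 + 941; 941 = 15·60 + 41 → 15:41, same day
→ 2025-07-18 15:41 RGK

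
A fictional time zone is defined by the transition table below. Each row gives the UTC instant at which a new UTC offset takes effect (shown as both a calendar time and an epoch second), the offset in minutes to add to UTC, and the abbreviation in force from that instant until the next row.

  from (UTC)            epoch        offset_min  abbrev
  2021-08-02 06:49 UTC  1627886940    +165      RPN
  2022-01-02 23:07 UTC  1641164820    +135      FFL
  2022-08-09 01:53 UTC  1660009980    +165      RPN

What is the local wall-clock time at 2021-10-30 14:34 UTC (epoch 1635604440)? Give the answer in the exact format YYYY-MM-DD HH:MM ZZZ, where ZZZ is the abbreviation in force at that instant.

Query: 2021-10-30 14:34 UTC
Rule 1/3 (RPN, +02:45): 2021-08-02 06:49 UTC ≤ query < 2022-01-02 23:07 UTC
14·60 + 34 + 165 = 1039 min
1039 = 0·1440 + 1039; 1039 = 17·60 + 19 → 17:19, same day
→ 2021-10-30 17:19 RPN

2021-10-30 17:19 RPN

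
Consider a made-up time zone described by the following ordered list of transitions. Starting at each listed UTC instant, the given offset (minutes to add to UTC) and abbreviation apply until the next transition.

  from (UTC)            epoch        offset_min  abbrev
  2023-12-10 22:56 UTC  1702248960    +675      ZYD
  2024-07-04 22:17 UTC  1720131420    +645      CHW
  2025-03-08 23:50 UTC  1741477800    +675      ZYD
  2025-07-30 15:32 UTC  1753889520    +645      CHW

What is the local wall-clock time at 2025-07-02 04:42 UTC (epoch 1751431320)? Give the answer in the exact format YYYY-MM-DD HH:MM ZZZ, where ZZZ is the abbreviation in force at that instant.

Query: 2025-07-02 04:42 UTC
Rule 3/4 (ZYD, +11:15): 2025-03-08 23:50 UTC ≤ query < 2025-07-30 15:32 UTC
4·60 + 42 + 675 = 957 min
957 = 0·1440 + 957; 957 = 15·60 + 57 → 15:57, same day
→ 2025-07-02 15:57 ZYD

2025-07-02 15:57 ZYD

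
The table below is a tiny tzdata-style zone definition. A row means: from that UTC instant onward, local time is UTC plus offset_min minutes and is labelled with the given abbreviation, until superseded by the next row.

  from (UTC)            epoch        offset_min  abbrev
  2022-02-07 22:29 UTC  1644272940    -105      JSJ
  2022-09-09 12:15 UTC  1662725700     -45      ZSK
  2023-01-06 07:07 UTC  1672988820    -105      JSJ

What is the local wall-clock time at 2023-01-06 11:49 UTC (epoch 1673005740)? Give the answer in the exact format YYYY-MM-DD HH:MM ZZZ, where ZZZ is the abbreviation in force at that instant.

2023-01-06 10:04 JSJ

Query: 2023-01-06 11:49 UTC
Rule 3/3 (JSJ, -01:45): 2023-01-06 07:07 UTC ≤ query < +∞
11·60 + 49 - 105 = 604 min
604 = 0·1440 + 604; 604 = 10·60 + 4 → 10:04, same day
→ 2023-01-06 10:04 JSJ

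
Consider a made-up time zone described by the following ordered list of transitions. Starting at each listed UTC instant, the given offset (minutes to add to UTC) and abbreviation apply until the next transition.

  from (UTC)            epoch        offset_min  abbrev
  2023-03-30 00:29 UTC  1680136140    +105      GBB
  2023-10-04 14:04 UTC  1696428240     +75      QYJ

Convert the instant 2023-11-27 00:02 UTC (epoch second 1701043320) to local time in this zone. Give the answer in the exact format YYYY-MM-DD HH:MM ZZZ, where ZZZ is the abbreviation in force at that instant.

Query: 2023-11-27 00:02 UTC
Rule 2/2 (QYJ, +01:15): 2023-10-04 14:04 UTC ≤ query < +∞
0·60 + 2 + 75 = 77 min
77 = 0·1440 + 77; 77 = 1·60 + 17 → 01:17, same day
→ 2023-11-27 01:17 QYJ

2023-11-27 01:17 QYJ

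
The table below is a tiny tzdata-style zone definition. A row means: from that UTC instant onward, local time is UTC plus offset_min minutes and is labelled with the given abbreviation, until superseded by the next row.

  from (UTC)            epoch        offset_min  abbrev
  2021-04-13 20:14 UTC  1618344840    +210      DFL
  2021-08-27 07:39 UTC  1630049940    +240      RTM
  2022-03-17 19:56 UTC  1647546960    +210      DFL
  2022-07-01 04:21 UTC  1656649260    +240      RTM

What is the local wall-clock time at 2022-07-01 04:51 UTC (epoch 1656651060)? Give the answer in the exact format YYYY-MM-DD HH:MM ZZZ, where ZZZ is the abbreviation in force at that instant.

2022-07-01 08:51 RTM

Query: 2022-07-01 04:51 UTC
Rule 4/4 (RTM, +04:00): 2022-07-01 04:21 UTC ≤ query < +∞
4·60 + 51 + 240 = 531 min
531 = 0·1440 + 531; 531 = 8·60 + 51 → 08:51, same day
→ 2022-07-01 08:51 RTM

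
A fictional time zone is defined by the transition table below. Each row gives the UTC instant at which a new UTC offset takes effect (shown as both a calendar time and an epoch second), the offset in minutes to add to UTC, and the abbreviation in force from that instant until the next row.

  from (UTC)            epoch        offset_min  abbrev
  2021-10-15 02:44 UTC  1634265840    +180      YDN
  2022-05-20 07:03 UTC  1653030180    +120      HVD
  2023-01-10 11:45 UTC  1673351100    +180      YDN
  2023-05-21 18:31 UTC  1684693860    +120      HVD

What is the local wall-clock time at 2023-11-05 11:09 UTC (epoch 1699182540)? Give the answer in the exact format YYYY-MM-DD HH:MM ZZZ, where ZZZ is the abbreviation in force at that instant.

2023-11-05 13:09 HVD

Query: 2023-11-05 11:09 UTC
Rule 4/4 (HVD, +02:00): 2023-05-21 18:31 UTC ≤ query < +∞
11·60 + 9 + 120 = 789 min
789 = 0·1440 + 789; 789 = 13·60 + 9 → 13:09, same day
→ 2023-11-05 13:09 HVD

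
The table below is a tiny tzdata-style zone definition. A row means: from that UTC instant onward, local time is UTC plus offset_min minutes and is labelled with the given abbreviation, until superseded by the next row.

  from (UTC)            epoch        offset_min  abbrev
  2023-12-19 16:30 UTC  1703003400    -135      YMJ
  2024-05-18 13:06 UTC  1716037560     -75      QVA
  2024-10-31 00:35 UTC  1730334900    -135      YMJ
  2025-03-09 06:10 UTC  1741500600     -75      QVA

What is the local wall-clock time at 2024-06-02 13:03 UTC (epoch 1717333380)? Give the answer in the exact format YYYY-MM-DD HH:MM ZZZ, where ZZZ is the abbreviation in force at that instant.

2024-06-02 11:48 QVA

Query: 2024-06-02 13:03 UTC
Rule 2/4 (QVA, -01:15): 2024-05-18 13:06 UTC ≤ query < 2024-10-31 00:35 UTC
13·60 + 3 - 75 = 708 min
708 = 0·1440 + 708; 708 = 11·60 + 48 → 11:48, same day
→ 2024-06-02 11:48 QVA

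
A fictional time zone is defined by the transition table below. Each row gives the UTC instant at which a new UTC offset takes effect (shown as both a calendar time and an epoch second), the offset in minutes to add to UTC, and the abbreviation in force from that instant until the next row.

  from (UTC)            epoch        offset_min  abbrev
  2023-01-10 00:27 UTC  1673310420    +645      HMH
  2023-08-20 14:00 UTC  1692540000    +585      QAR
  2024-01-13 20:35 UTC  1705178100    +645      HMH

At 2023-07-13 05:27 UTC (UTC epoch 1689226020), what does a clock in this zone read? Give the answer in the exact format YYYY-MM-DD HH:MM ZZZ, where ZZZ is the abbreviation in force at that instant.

2023-07-13 16:12 HMH

Query: 2023-07-13 05:27 UTC
Rule 1/3 (HMH, +10:45): 2023-01-10 00:27 UTC ≤ query < 2023-08-20 14:00 UTC
5·60 + 27 + 645 = 972 min
972 = 0·1440 + 972; 972 = 16·60 + 12 → 16:12, same day
→ 2023-07-13 16:12 HMH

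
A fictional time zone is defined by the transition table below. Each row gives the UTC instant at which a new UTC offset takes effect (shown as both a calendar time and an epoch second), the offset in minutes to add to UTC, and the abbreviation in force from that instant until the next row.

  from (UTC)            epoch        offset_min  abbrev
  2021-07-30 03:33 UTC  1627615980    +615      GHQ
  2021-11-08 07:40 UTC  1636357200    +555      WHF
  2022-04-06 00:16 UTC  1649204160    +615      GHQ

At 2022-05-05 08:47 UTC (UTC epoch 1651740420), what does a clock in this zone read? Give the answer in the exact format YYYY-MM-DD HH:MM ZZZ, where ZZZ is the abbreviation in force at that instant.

2022-05-05 19:02 GHQ

Query: 2022-05-05 08:47 UTC
Rule 3/3 (GHQ, +10:15): 2022-04-06 00:16 UTC ≤ query < +∞
8·60 + 47 + 615 = 1142 min
1142 = 0·1440 + 1142; 1142 = 19·60 + 2 → 19:02, same day
→ 2022-05-05 19:02 GHQ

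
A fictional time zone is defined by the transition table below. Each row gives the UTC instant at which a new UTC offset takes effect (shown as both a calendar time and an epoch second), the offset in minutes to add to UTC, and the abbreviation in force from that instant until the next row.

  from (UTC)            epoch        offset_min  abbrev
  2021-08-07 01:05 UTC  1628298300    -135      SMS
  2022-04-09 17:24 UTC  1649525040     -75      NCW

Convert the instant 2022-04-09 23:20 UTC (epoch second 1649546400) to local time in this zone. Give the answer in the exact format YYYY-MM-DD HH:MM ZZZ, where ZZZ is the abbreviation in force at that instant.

2022-04-09 22:05 NCW

Query: 2022-04-09 23:20 UTC
Rule 2/2 (NCW, -01:15): 2022-04-09 17:24 UTC ≤ query < +∞
23·60 + 20 - 75 = 1325 min
1325 = 0·1440 + 1325; 1325 = 22·60 + 5 → 22:05, same day
→ 2022-04-09 22:05 NCW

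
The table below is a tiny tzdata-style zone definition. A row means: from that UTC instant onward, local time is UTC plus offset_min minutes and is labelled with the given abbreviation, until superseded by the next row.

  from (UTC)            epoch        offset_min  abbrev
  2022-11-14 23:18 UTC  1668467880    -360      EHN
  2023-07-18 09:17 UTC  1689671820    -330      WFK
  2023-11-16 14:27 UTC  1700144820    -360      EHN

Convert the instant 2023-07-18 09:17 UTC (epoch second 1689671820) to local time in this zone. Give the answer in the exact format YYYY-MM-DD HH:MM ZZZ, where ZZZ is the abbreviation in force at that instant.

Query: 2023-07-18 09:17 UTC
Rule 2/3 (WFK, -05:30): 2023-07-18 09:17 UTC ≤ query < 2023-11-16 14:27 UTC
9·60 + 17 - 330 = 227 min
227 = 0·1440 + 227; 227 = 3·60 + 47 → 03:47, same day
→ 2023-07-18 03:47 WFK

2023-07-18 03:47 WFK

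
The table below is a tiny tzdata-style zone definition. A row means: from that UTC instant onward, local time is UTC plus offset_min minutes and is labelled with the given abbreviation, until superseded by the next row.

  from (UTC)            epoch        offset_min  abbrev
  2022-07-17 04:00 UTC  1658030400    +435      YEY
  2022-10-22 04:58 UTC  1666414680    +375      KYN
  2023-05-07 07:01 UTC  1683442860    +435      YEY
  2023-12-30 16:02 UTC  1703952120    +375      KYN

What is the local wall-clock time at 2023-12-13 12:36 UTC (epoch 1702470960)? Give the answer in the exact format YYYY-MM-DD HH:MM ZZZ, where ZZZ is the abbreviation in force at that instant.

2023-12-13 19:51 YEY

Query: 2023-12-13 12:36 UTC
Rule 3/4 (YEY, +07:15): 2023-05-07 07:01 UTC ≤ query < 2023-12-30 16:02 UTC
12·60 + 36 + 435 = 1191 min
1191 = 0·1440 + 1191; 1191 = 19·60 + 51 → 19:51, same day
→ 2023-12-13 19:51 YEY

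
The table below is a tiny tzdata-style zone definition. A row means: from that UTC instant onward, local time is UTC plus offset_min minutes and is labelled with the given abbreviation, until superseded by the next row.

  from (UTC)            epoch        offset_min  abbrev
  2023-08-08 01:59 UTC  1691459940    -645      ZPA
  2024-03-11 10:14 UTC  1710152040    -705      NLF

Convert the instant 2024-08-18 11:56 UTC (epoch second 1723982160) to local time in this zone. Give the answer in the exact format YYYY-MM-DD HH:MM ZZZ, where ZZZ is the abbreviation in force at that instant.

Query: 2024-08-18 11:56 UTC
Rule 2/2 (NLF, -11:45): 2024-03-11 10:14 UTC ≤ query < +∞
11·60 + 56 - 705 = 11 min
11 = 0·1440 + 11; 11 = 0·60 + 11 → 00:11, same day
→ 2024-08-18 00:11 NLF

2024-08-18 00:11 NLF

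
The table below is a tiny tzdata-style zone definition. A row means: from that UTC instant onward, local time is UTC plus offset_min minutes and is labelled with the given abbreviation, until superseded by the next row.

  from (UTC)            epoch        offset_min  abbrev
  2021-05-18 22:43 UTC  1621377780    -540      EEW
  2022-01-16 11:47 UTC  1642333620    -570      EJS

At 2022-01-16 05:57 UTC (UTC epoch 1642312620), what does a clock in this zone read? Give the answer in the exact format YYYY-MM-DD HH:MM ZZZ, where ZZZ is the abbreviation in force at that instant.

2022-01-15 20:57 EEW

Query: 2022-01-16 05:57 UTC
Rule 1/2 (EEW, -09:00): 2021-05-18 22:43 UTC ≤ query < 2022-01-16 11:47 UTC
5·60 + 57 - 540 = -183 min
-183 = -1·1440 + 1257; 1257 = 20·60 + 57 → 20:57, 2022-01-16 - 1 day = 2022-01-15
→ 2022-01-15 20:57 EEW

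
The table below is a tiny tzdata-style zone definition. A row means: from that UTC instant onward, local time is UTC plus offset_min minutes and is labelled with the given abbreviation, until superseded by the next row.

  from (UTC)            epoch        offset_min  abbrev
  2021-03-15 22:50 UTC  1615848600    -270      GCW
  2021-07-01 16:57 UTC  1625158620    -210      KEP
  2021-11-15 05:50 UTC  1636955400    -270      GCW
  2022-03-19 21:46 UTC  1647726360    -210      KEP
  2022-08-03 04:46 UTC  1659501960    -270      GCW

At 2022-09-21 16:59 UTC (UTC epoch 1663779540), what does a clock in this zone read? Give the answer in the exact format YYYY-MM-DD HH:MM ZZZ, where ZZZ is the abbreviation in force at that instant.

2022-09-21 12:29 GCW

Query: 2022-09-21 16:59 UTC
Rule 5/5 (GCW, -04:30): 2022-08-03 04:46 UTC ≤ query < +∞
16·60 + 59 - 270 = 749 min
749 = 0·1440 + 749; 749 = 12·60 + 29 → 12:29, same day
→ 2022-09-21 12:29 GCW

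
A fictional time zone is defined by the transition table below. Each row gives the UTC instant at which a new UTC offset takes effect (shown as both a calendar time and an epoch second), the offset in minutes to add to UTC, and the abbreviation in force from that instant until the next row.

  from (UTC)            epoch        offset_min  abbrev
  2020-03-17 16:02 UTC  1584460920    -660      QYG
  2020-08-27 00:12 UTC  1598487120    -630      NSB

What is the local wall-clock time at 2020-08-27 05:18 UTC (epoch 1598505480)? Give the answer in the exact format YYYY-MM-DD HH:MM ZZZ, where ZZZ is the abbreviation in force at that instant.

2020-08-26 18:48 NSB

Query: 2020-08-27 05:18 UTC
Rule 2/2 (NSB, -10:30): 2020-08-27 00:12 UTC ≤ query < +∞
5·60 + 18 - 630 = -312 min
-312 = -1·1440 + 1128; 1128 = 18·60 + 48 → 18:48, 2020-08-27 - 1 day = 2020-08-26
→ 2020-08-26 18:48 NSB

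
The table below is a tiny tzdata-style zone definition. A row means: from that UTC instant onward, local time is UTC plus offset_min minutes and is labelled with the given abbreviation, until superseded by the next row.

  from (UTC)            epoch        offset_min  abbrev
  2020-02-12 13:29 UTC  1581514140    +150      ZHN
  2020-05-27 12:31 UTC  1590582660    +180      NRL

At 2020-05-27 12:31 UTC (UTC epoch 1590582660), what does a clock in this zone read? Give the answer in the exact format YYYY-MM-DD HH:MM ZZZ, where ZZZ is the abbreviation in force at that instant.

Query: 2020-05-27 12:31 UTC
Rule 2/2 (NRL, +03:00): 2020-05-27 12:31 UTC ≤ query < +∞
12·60 + 31 + 180 = 931 min
931 = 0·1440 + 931; 931 = 15·60 + 31 → 15:31, same day
→ 2020-05-27 15:31 NRL

2020-05-27 15:31 NRL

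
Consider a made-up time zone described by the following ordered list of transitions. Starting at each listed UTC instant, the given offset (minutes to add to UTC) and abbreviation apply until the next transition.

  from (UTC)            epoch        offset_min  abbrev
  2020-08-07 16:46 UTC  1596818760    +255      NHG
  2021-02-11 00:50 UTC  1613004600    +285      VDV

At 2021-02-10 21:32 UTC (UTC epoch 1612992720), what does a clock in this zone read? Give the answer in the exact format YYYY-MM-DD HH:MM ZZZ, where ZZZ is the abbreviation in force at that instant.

2021-02-11 01:47 NHG

Query: 2021-02-10 21:32 UTC
Rule 1/2 (NHG, +04:15): 2020-08-07 16:46 UTC ≤ query < 2021-02-11 00:50 UTC
21·60 + 32 + 255 = 1547 min
1547 = 1·1440 + 107; 107 = 1·60 + 47 → 01:47, 2021-02-10 + 1 day = 2021-02-11
→ 2021-02-11 01:47 NHG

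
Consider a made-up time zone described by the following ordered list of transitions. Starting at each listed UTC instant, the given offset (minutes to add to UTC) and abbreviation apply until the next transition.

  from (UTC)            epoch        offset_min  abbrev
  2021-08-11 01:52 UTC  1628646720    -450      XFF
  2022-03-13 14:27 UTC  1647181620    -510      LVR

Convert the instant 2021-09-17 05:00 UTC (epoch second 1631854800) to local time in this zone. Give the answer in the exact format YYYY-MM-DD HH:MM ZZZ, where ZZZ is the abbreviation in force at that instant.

Query: 2021-09-17 05:00 UTC
Rule 1/2 (XFF, -07:30): 2021-08-11 01:52 UTC ≤ query < 2022-03-13 14:27 UTC
5·60 + 0 - 450 = -150 min
-150 = -1·1440 + 1290; 1290 = 21·60 + 30 → 21:30, 2021-09-17 - 1 day = 2021-09-16
→ 2021-09-16 21:30 XFF

2021-09-16 21:30 XFF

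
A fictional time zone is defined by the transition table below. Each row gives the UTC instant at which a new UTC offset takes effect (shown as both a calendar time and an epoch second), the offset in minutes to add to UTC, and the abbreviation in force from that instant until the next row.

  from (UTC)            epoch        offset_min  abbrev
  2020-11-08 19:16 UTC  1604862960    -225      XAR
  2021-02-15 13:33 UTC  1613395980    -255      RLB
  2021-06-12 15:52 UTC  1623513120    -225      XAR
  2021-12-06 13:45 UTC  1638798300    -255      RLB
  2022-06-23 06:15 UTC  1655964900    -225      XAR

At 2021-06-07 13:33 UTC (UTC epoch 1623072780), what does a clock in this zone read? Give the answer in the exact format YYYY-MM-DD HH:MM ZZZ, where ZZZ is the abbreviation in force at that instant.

Query: 2021-06-07 13:33 UTC
Rule 2/5 (RLB, -04:15): 2021-02-15 13:33 UTC ≤ query < 2021-06-12 15:52 UTC
13·60 + 33 - 255 = 558 min
558 = 0·1440 + 558; 558 = 9·60 + 18 → 09:18, same day
→ 2021-06-07 09:18 RLB

2021-06-07 09:18 RLB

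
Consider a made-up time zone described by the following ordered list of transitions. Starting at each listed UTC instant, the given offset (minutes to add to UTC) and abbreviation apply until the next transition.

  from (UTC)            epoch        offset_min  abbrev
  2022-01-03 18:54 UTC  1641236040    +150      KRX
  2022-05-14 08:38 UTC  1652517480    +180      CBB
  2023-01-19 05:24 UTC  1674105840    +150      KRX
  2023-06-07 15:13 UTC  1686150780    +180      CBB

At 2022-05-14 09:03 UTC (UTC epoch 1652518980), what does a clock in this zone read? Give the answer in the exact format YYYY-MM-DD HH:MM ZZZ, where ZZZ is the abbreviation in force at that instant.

2022-05-14 12:03 CBB

Query: 2022-05-14 09:03 UTC
Rule 2/4 (CBB, +03:00): 2022-05-14 08:38 UTC ≤ query < 2023-01-19 05:24 UTC
9·60 + 3 + 180 = 723 min
723 = 0·1440 + 723; 723 = 12·60 + 3 → 12:03, same day
→ 2022-05-14 12:03 CBB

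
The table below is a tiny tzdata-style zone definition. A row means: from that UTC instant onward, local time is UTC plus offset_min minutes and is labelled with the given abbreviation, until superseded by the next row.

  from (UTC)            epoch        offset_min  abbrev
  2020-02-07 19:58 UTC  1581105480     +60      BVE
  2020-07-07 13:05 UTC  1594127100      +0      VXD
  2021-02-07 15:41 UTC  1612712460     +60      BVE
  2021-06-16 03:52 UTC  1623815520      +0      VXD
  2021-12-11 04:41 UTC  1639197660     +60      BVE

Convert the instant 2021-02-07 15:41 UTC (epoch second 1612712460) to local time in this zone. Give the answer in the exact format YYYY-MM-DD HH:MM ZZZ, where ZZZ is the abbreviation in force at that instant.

Query: 2021-02-07 15:41 UTC
Rule 3/5 (BVE, +01:00): 2021-02-07 15:41 UTC ≤ query < 2021-06-16 03:52 UTC
15·60 + 41 + 60 = 1001 min
1001 = 0·1440 + 1001; 1001 = 16·60 + 41 → 16:41, same day
→ 2021-02-07 16:41 BVE

2021-02-07 16:41 BVE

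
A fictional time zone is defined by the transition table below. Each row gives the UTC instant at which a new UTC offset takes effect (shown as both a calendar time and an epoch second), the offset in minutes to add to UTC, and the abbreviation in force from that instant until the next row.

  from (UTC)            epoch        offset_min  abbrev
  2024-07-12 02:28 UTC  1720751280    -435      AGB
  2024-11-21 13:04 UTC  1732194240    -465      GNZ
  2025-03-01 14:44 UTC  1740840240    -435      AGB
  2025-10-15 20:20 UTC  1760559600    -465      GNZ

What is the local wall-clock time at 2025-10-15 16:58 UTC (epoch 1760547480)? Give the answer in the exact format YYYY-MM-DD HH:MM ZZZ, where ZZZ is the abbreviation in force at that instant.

2025-10-15 09:43 AGB

Query: 2025-10-15 16:58 UTC
Rule 3/4 (AGB, -07:15): 2025-03-01 14:44 UTC ≤ query < 2025-10-15 20:20 UTC
16·60 + 58 - 435 = 583 min
583 = 0·1440 + 583; 583 = 9·60 + 43 → 09:43, same day
→ 2025-10-15 09:43 AGB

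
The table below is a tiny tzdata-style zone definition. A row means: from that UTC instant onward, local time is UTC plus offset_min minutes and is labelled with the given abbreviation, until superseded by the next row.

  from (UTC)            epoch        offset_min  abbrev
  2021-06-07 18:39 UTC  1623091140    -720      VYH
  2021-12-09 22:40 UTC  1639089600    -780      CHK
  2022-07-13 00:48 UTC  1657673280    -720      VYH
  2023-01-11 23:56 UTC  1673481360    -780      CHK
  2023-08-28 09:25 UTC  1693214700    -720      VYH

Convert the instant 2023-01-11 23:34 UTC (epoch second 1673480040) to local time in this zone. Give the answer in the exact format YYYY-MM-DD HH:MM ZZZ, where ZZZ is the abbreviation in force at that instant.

Query: 2023-01-11 23:34 UTC
Rule 3/5 (VYH, -12:00): 2022-07-13 00:48 UTC ≤ query < 2023-01-11 23:56 UTC
23·60 + 34 - 720 = 694 min
694 = 0·1440 + 694; 694 = 11·60 + 34 → 11:34, same day
→ 2023-01-11 11:34 VYH

2023-01-11 11:34 VYH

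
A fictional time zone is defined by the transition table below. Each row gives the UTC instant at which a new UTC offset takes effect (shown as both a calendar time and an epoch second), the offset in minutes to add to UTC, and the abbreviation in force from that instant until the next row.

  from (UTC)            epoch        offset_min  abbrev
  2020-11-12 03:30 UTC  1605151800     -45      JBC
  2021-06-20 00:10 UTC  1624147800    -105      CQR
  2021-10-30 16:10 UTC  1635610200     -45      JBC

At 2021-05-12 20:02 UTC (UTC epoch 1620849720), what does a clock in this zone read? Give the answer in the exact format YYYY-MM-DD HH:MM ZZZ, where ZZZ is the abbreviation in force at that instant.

2021-05-12 19:17 JBC

Query: 2021-05-12 20:02 UTC
Rule 1/3 (JBC, -00:45): 2020-11-12 03:30 UTC ≤ query < 2021-06-20 00:10 UTC
20·60 + 2 - 45 = 1157 min
1157 = 0·1440 + 1157; 1157 = 19·60 + 17 → 19:17, same day
→ 2021-05-12 19:17 JBC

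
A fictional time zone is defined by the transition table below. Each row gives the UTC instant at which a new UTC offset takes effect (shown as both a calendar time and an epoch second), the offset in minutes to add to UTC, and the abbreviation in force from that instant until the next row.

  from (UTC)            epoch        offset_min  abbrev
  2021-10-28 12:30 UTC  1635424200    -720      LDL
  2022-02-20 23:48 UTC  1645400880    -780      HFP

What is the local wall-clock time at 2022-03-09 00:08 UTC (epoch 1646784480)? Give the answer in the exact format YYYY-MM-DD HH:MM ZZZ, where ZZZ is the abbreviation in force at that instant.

2022-03-08 11:08 HFP

Query: 2022-03-09 00:08 UTC
Rule 2/2 (HFP, -13:00): 2022-02-20 23:48 UTC ≤ query < +∞
0·60 + 8 - 780 = -772 min
-772 = -1·1440 + 668; 668 = 11·60 + 8 → 11:08, 2022-03-09 - 1 day = 2022-03-08
→ 2022-03-08 11:08 HFP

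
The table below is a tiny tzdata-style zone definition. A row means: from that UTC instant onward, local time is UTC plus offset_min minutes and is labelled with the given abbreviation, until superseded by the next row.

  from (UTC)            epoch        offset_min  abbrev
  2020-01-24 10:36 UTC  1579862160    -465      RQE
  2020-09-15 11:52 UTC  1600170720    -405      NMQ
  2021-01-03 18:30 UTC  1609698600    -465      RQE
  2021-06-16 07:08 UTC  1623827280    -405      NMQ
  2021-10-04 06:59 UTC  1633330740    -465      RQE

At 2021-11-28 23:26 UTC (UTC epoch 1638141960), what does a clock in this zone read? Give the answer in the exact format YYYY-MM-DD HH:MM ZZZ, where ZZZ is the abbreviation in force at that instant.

Query: 2021-11-28 23:26 UTC
Rule 5/5 (RQE, -07:45): 2021-10-04 06:59 UTC ≤ query < +∞
23·60 + 26 - 465 = 941 min
941 = 0·1440 + 941; 941 = 15·60 + 41 → 15:41, same day
→ 2021-11-28 15:41 RQE

2021-11-28 15:41 RQE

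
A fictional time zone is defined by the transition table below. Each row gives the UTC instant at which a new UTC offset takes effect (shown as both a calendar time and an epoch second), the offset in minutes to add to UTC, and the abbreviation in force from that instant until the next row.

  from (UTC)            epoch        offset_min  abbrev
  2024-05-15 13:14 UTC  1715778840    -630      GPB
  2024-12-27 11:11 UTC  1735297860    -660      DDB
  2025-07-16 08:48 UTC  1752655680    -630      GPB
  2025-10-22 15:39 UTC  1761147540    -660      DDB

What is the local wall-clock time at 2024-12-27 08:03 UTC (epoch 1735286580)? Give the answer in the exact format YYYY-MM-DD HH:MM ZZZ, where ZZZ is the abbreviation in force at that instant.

Query: 2024-12-27 08:03 UTC
Rule 1/4 (GPB, -10:30): 2024-05-15 13:14 UTC ≤ query < 2024-12-27 11:11 UTC
8·60 + 3 - 630 = -147 min
-147 = -1·1440 + 1293; 1293 = 21·60 + 33 → 21:33, 2024-12-27 - 1 day = 2024-12-26
→ 2024-12-26 21:33 GPB

2024-12-26 21:33 GPB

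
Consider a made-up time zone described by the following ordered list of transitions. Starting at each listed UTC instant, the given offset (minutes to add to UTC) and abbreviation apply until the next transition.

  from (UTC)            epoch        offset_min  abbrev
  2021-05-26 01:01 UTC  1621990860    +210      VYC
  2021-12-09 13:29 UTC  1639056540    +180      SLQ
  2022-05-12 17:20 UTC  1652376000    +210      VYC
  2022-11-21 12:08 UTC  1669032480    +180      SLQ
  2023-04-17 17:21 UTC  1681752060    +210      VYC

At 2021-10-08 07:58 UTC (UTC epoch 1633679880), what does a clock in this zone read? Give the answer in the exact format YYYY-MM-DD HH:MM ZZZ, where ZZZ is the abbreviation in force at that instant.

Query: 2021-10-08 07:58 UTC
Rule 1/5 (VYC, +03:30): 2021-05-26 01:01 UTC ≤ query < 2021-12-09 13:29 UTC
7·60 + 58 + 210 = 688 min
688 = 0·1440 + 688; 688 = 11·60 + 28 → 11:28, same day
→ 2021-10-08 11:28 VYC

2021-10-08 11:28 VYC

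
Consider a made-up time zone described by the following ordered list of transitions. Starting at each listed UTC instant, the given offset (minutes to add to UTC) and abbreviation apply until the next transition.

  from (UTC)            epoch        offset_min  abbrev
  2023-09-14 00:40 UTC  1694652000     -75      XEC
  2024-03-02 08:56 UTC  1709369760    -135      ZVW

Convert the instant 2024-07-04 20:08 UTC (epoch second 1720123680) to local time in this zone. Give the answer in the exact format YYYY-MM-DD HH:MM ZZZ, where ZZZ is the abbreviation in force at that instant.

Query: 2024-07-04 20:08 UTC
Rule 2/2 (ZVW, -02:15): 2024-03-02 08:56 UTC ≤ query < +∞
20·60 + 8 - 135 = 1073 min
1073 = 0·1440 + 1073; 1073 = 17·60 + 53 → 17:53, same day
→ 2024-07-04 17:53 ZVW

2024-07-04 17:53 ZVW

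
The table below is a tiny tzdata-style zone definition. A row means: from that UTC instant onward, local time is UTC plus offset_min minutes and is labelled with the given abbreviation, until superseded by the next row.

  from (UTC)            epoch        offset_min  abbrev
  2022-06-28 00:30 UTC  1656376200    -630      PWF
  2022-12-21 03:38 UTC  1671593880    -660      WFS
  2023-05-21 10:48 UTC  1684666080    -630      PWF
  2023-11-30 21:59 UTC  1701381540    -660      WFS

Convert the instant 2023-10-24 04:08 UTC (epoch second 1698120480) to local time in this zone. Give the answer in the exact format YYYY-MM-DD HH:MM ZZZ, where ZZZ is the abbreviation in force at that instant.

2023-10-23 17:38 PWF

Query: 2023-10-24 04:08 UTC
Rule 3/4 (PWF, -10:30): 2023-05-21 10:48 UTC ≤ query < 2023-11-30 21:59 UTC
4·60 + 8 - 630 = -382 min
-382 = -1·1440 + 1058; 1058 = 17·60 + 38 → 17:38, 2023-10-24 - 1 day = 2023-10-23
→ 2023-10-23 17:38 PWF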